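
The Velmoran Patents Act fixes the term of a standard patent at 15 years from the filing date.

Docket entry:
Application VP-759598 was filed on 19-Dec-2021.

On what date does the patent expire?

Filing date + 15 years → 19 December 2036.

2036-12-19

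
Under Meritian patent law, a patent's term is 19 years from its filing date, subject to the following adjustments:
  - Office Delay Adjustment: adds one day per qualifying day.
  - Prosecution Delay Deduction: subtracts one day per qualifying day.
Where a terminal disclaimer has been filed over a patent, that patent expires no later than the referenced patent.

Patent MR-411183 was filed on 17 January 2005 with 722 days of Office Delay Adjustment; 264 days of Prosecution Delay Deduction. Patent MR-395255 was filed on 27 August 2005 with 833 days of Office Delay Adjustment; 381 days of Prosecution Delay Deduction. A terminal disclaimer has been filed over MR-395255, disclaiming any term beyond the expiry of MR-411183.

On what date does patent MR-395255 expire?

2025-04-19

Natural term of MR-395255:
  Base: filing + 19 years → 27 August 2024.
  Office Delay Adjustment: +833 days → 8 December 2026.
  Prosecution Delay Deduction: −381 days → 22 November 2025.
Expiry of referenced patent MR-411183:
  Base: filing + 19 years → 17 January 2024.
  Office Delay Adjustment: +722 days → 8 January 2026.
  Prosecution Delay Deduction: −264 days → 19 April 2025.
Terminal disclaimer: MR-395255 expires on the earlier of 22 November 2025 and 19 April 2025.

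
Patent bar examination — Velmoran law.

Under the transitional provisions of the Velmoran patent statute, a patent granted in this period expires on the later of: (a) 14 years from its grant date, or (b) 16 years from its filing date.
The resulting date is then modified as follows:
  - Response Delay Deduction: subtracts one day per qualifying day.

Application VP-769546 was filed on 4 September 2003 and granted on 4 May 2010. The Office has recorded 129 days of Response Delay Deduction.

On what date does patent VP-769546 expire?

2023-12-27

(a) grant + 14 years → 4 May 2024.
(b) filing + 16 years → 4 September 2019.
Later of the two: 4 May 2024.
Response Delay Deduction: −129 days → 27 December 2023.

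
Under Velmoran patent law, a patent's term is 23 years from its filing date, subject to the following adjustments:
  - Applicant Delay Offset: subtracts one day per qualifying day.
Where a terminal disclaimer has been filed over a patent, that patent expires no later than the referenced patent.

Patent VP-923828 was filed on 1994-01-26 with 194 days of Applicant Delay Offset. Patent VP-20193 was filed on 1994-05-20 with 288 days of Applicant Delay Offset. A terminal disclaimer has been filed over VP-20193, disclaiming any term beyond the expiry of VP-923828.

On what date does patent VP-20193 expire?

July 16, 2016

Natural term of VP-20193:
  Base: filing + 23 years → 20 May 2017.
  Applicant Delay Offset: −288 days → 5 August 2016.
Expiry of referenced patent VP-923828:
  Base: filing + 23 years → 26 January 2017.
  Applicant Delay Offset: −194 days → 16 July 2016.
Terminal disclaimer: VP-20193 expires on the earlier of 5 August 2016 and 16 July 2016.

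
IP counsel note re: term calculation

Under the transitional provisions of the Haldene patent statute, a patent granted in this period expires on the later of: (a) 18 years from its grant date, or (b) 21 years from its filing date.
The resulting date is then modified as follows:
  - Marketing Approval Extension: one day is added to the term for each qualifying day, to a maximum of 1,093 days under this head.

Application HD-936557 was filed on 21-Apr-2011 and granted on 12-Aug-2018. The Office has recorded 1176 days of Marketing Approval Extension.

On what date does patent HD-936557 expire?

2039-08-10

(a) grant + 18 years → 12 August 2036.
(b) filing + 21 years → 21 April 2032.
Later of the two: 12 August 2036.
Marketing Approval Extension: 1176 days claimed exceeds the 1093-day cap, so +1093 days → 10 August 2039.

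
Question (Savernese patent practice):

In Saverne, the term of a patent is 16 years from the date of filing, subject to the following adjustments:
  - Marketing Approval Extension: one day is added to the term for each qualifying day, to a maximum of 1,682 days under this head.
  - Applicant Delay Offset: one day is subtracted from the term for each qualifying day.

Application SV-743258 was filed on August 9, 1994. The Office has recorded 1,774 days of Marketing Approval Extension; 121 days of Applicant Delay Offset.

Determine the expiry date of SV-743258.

Base term: filing date + 16 years → 9 August 2010.
Marketing Approval Extension: 1774 days claimed exceeds the 1682-day cap, so +1682 days → 18 March 2015.
Applicant Delay Offset: −121 days → 17 November 2014.

November 17, 2014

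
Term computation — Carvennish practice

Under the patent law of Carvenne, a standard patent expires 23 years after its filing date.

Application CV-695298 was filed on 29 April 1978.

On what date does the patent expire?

Filing date + 23 years → 29 April 2001.

2001-04-29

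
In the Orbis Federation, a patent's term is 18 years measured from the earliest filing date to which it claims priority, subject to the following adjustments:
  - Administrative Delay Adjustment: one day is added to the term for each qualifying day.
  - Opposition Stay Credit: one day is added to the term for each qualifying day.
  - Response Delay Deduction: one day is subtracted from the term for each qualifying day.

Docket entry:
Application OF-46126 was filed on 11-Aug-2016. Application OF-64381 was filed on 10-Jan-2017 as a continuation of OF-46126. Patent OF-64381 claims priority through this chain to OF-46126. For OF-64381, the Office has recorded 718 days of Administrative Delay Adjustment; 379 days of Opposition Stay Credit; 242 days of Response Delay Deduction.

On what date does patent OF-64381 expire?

December 13, 2036

Earliest priority filing: 11 August 2016.
Base term: 11 August 2016 + 18 years → 11 August 2034.
Administrative Delay Adjustment: +718 days → 29 July 2036.
Opposition Stay Credit: +379 days → 12 August 2037.
Response Delay Deduction: −242 days → 13 December 2036.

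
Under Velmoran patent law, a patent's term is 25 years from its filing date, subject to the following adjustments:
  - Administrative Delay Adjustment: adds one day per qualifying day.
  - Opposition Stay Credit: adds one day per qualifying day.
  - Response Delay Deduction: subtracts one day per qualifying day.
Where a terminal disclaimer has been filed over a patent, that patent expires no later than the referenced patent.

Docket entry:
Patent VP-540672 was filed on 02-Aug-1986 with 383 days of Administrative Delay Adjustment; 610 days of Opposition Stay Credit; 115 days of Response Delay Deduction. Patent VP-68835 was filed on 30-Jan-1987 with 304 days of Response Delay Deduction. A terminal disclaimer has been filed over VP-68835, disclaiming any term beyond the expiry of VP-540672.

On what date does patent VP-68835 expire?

2011-04-01

Natural term of VP-68835:
  Base: filing + 25 years → 30 January 2012.
  Response Delay Deduction: −304 days → 1 April 2011.
Expiry of referenced patent VP-540672:
  Base: filing + 25 years → 2 August 2011.
  Administrative Delay Adjustment: +383 days → 19 August 2012.
  Opposition Stay Credit: +610 days → 21 April 2014.
  Response Delay Deduction: −115 days → 27 December 2013.
Terminal disclaimer: VP-68835 expires on the earlier of 1 April 2011 and 27 December 2013.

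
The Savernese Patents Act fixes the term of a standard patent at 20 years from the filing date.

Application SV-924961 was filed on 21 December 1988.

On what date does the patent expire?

2008-12-21

Filing date + 20 years → 21 December 2008.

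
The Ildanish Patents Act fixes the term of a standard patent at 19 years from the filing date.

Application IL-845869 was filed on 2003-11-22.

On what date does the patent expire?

Filing date + 19 years → 22 November 2022.

November 22, 2022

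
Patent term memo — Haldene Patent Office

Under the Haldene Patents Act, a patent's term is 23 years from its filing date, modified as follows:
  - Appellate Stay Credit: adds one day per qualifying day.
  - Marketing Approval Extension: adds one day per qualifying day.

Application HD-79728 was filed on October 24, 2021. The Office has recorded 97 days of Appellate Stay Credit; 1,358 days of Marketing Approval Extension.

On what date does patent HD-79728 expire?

2048-10-18

Base term: filing date + 23 years → 24 October 2044.
Appellate Stay Credit: +97 days → 29 January 2045.
Marketing Approval Extension: +1358 days → 18 October 2048.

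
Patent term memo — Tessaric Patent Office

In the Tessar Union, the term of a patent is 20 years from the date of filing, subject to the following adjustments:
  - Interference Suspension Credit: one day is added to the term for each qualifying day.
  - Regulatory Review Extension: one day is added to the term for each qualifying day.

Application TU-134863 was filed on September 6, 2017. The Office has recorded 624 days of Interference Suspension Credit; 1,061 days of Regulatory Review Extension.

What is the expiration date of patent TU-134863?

Base term: filing date + 20 years → 6 September 2037.
Interference Suspension Credit: +624 days → 23 May 2039.
Regulatory Review Extension: +1061 days → 18 April 2042.

April 18, 2042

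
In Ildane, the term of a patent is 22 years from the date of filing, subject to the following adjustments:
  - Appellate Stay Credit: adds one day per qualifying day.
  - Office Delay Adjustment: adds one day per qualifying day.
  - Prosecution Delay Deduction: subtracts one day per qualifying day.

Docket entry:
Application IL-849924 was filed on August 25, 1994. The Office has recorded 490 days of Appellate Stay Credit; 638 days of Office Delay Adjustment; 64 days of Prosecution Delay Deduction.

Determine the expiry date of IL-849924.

July 25, 2019

Base term: filing date + 22 years → 25 August 2016.
Appellate Stay Credit: +490 days → 28 December 2017.
Office Delay Adjustment: +638 days → 27 September 2019.
Prosecution Delay Deduction: −64 days → 25 July 2019.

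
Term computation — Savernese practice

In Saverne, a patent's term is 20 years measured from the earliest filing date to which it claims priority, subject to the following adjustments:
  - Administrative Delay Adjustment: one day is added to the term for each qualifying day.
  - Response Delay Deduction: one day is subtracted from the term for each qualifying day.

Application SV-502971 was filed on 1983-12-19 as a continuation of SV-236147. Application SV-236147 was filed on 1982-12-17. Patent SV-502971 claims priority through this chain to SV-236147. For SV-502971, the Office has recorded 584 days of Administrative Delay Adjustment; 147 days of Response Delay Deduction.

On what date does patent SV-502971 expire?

Earliest priority filing: 17 December 1982.
Base term: 17 December 1982 + 20 years → 17 December 2002.
Administrative Delay Adjustment: +584 days → 23 July 2004.
Response Delay Deduction: −147 days → 27 February 2004.

2004-02-27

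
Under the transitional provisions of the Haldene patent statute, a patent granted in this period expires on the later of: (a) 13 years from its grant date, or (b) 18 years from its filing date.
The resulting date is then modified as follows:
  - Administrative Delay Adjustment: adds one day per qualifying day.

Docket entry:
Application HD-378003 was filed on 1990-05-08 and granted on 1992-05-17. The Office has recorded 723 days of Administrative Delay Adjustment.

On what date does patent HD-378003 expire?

(a) grant + 13 years → 17 May 2005.
(b) filing + 18 years → 8 May 2008.
Later of the two: 8 May 2008.
Administrative Delay Adjustment: +723 days → 1 May 2010.

2010-05-01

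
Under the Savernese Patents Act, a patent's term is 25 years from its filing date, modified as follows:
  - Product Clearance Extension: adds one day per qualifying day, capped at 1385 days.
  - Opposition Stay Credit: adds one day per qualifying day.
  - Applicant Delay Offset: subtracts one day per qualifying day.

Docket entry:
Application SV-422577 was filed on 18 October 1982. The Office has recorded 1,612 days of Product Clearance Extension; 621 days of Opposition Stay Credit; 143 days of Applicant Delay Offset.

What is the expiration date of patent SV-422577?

2012-11-23

Base term: filing date + 25 years → 18 October 2007.
Product Clearance Extension: 1612 days claimed exceeds the 1385-day cap, so +1385 days → 3 August 2011.
Opposition Stay Credit: +621 days → 15 April 2013.
Applicant Delay Offset: −143 days → 23 November 2012.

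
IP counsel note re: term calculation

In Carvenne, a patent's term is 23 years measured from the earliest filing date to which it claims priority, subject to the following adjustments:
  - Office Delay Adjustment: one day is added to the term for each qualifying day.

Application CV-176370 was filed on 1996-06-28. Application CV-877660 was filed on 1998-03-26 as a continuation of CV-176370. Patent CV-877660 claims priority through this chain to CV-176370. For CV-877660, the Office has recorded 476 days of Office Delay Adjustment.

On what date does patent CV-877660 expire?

Earliest priority filing: 28 June 1996.
Base term: 28 June 1996 + 23 years → 28 June 2019.
Office Delay Adjustment: +476 days → 16 October 2020.

October 16, 2020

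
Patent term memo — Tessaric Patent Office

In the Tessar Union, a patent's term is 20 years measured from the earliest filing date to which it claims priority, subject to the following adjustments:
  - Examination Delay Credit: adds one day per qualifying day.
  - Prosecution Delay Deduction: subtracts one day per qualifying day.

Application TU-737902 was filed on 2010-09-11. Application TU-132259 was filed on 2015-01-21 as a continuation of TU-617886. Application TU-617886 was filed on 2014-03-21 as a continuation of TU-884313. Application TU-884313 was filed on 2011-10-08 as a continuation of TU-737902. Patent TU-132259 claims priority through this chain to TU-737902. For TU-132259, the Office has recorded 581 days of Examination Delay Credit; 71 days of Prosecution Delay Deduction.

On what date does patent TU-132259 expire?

February 3, 2032

Earliest priority filing: 11 September 2010.
Base term: 11 September 2010 + 20 years → 11 September 2030.
Examination Delay Credit: +581 days → 14 April 2032.
Prosecution Delay Deduction: −71 days → 3 February 2032.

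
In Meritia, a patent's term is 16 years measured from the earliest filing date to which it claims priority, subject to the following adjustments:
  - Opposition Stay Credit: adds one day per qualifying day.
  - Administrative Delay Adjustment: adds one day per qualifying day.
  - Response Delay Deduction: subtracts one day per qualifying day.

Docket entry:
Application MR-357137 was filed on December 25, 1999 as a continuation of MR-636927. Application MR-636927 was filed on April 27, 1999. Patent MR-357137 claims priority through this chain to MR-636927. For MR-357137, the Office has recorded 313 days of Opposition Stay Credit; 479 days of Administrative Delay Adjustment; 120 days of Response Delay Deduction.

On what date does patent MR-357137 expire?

February 27, 2017

Earliest priority filing: 27 April 1999.
Base term: 27 April 1999 + 16 years → 27 April 2015.
Opposition Stay Credit: +313 days → 5 March 2016.
Administrative Delay Adjustment: +479 days → 27 June 2017.
Response Delay Deduction: −120 days → 27 February 2017.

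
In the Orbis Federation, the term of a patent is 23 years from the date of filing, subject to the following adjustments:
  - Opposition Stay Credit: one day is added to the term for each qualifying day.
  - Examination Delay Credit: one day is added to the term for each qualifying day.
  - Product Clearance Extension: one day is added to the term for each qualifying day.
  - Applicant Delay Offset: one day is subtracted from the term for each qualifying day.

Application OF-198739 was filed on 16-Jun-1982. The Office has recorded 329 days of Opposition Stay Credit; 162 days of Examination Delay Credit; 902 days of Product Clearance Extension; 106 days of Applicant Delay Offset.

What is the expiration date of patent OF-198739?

Base term: filing date + 23 years → 16 June 2005.
Opposition Stay Credit: +329 days → 11 May 2006.
Examination Delay Credit: +162 days → 20 October 2006.
Product Clearance Extension: +902 days → 9 April 2009.
Applicant Delay Offset: −106 days → 24 December 2008.

2008-12-24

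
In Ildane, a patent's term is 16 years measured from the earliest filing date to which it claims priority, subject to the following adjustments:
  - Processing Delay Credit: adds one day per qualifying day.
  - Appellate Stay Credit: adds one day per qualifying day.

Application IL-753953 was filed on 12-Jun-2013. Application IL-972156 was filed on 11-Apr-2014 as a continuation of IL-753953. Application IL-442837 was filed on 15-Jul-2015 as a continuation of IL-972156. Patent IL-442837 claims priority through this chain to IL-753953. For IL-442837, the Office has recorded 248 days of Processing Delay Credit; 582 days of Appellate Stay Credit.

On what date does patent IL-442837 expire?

Earliest priority filing: 12 June 2013.
Base term: 12 June 2013 + 16 years → 12 June 2029.
Processing Delay Credit: +248 days → 15 February 2030.
Appellate Stay Credit: +582 days → 20 September 2031.

2031-09-20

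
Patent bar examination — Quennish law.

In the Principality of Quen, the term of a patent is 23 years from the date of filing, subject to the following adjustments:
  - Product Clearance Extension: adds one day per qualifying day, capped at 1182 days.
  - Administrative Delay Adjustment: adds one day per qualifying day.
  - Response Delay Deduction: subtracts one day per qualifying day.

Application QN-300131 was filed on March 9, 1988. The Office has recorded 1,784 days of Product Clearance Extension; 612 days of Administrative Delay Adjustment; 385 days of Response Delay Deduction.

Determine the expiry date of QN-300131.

Base term: filing date + 23 years → 9 March 2011.
Product Clearance Extension: 1784 days claimed exceeds the 1182-day cap, so +1182 days → 3 June 2014.
Administrative Delay Adjustment: +612 days → 5 February 2016.
Response Delay Deduction: −385 days → 16 January 2015.

January 16, 2015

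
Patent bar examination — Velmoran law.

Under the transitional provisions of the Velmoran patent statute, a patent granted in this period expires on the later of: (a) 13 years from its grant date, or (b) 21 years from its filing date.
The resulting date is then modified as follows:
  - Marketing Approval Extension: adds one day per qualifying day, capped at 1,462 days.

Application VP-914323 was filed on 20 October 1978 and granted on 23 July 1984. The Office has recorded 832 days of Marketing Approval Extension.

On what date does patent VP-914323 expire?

2002-01-29

(a) grant + 13 years → 23 July 1997.
(b) filing + 21 years → 20 October 1999.
Later of the two: 20 October 1999.
Marketing Approval Extension: 832 days (within the 1462-day cap) → +832 days → 29 January 2002.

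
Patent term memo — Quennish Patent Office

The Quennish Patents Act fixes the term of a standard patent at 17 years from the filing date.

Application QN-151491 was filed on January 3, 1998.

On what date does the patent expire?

January 3, 2015

Filing date + 17 years → 3 January 2015.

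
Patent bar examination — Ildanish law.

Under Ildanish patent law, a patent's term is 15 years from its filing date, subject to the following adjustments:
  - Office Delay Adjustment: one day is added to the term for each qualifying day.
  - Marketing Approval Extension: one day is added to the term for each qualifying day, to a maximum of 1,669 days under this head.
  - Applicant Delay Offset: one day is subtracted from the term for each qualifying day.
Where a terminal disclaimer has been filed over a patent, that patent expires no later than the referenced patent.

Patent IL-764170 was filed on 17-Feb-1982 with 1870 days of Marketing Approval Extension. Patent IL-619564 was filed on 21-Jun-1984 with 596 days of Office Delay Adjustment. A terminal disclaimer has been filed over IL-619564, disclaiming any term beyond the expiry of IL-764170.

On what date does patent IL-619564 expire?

February 6, 2001

Natural term of IL-619564:
  Base: filing + 15 years → 21 June 1999.
  Office Delay Adjustment: +596 days → 6 February 2001.
Expiry of referenced patent IL-764170:
  Base: filing + 15 years → 17 February 1997.
  Marketing Approval Extension: 1870 days claimed exceeds the 1669-day cap, so +1669 days → 13 September 2001.
Terminal disclaimer: IL-619564 expires on the earlier of 6 February 2001 and 13 September 2001.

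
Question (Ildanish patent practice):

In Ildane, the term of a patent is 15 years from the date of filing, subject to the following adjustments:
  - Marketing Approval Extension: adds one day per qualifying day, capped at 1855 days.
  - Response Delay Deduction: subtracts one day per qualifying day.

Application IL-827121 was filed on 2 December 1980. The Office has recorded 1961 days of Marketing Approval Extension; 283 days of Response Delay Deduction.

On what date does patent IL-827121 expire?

March 22, 2000

Base term: filing date + 15 years → 2 December 1995.
Marketing Approval Extension: 1961 days claimed exceeds the 1855-day cap, so +1855 days → 30 December 2000.
Response Delay Deduction: −283 days → 22 March 2000.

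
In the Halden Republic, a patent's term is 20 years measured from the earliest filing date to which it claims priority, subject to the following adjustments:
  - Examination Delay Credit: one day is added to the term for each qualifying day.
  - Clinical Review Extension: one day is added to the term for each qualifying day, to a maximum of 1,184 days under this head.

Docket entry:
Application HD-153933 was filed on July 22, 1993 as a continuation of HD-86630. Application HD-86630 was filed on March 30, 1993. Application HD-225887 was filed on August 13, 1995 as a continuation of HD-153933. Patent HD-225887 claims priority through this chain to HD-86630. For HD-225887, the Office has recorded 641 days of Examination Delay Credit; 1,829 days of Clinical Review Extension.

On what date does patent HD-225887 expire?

Earliest priority filing: 30 March 1993.
Base term: 30 March 1993 + 20 years → 30 March 2013.
Examination Delay Credit: +641 days → 31 December 2014.
Clinical Review Extension: 1829 days claimed exceeds the 1184-day cap, so +1184 days → 29 March 2018.

2018-03-29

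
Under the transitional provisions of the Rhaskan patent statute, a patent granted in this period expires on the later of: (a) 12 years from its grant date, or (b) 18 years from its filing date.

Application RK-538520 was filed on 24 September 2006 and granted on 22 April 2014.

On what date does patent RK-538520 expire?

April 22, 2026

(a) grant + 12 years → 22 April 2026.
(b) filing + 18 years → 24 September 2024.
Later of the two: 22 April 2026.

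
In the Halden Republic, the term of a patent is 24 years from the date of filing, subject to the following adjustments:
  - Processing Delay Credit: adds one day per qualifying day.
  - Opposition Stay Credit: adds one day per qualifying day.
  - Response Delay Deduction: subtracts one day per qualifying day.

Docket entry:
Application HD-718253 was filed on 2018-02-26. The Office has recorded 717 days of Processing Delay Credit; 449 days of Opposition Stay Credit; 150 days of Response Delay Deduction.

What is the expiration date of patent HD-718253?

Base term: filing date + 24 years → 26 February 2042.
Processing Delay Credit: +717 days → 13 February 2044.
Opposition Stay Credit: +449 days → 7 May 2045.
Response Delay Deduction: −150 days → 8 December 2044.

December 8, 2044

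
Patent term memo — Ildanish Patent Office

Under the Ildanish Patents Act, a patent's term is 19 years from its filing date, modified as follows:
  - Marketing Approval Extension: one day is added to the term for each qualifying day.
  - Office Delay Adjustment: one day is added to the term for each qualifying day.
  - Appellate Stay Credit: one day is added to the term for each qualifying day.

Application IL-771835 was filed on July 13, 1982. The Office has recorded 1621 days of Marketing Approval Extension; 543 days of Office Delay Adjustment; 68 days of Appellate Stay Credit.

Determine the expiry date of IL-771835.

Base term: filing date + 19 years → 13 July 2001.
Marketing Approval Extension: +1621 days → 20 December 2005.
Office Delay Adjustment: +543 days → 16 June 2007.
Appellate Stay Credit: +68 days → 23 August 2007.

August 23, 2007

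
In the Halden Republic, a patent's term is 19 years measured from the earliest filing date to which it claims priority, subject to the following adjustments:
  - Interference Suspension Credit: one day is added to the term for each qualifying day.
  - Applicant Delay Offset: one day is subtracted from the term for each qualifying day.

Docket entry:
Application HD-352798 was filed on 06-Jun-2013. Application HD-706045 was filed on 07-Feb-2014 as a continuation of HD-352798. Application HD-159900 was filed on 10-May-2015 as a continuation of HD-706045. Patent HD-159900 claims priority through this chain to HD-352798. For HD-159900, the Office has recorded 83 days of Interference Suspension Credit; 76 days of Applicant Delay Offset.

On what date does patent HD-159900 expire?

Earliest priority filing: 6 June 2013.
Base term: 6 June 2013 + 19 years → 6 June 2032.
Interference Suspension Credit: +83 days → 28 August 2032.
Applicant Delay Offset: −76 days → 13 June 2032.

June 13, 2032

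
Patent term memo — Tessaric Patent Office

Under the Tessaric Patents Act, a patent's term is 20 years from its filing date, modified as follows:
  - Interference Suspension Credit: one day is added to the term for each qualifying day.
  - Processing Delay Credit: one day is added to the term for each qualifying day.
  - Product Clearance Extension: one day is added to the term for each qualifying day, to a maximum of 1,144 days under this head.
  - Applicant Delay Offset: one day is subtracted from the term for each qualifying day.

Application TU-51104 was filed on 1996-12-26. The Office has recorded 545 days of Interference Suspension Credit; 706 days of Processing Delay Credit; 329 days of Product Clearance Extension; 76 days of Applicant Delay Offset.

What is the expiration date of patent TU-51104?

Base term: filing date + 20 years → 26 December 2016.
Interference Suspension Credit: +545 days → 24 June 2018.
Processing Delay Credit: +706 days → 30 May 2020.
Product Clearance Extension: 329 days (within the 1144-day cap) → +329 days → 24 April 2021.
Applicant Delay Offset: −76 days → 7 February 2021.

February 7, 2021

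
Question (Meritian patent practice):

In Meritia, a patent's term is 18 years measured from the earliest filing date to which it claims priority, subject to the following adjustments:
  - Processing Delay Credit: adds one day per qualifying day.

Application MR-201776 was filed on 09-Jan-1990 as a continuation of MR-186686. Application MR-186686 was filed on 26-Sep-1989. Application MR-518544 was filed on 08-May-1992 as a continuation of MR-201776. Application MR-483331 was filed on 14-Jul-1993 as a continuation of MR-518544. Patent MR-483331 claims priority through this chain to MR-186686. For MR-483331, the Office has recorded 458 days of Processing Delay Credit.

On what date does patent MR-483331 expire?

2008-12-27

Earliest priority filing: 26 September 1989.
Base term: 26 September 1989 + 18 years → 26 September 2007.
Processing Delay Credit: +458 days → 27 December 2008.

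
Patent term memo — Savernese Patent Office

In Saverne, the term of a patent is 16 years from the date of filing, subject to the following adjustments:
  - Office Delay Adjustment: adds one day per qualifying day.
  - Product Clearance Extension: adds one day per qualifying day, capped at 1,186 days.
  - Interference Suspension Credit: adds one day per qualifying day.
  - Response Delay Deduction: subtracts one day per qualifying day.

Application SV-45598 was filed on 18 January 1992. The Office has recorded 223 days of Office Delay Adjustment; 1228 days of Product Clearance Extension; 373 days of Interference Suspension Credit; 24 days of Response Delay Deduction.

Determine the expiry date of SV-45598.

Base term: filing date + 16 years → 18 January 2008.
Office Delay Adjustment: +223 days → 28 August 2008.
Product Clearance Extension: 1228 days claimed exceeds the 1186-day cap, so +1186 days → 27 November 2011.
Interference Suspension Credit: +373 days → 4 December 2012.
Response Delay Deduction: −24 days → 10 November 2012.

November 10, 2012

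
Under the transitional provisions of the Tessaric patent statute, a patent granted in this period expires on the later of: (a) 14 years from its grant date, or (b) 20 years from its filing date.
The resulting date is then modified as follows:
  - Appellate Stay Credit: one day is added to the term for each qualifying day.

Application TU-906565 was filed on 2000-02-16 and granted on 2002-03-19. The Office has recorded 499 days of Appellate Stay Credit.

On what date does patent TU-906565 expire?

2021-06-29

(a) grant + 14 years → 19 March 2016.
(b) filing + 20 years → 16 February 2020.
Later of the two: 16 February 2020.
Appellate Stay Credit: +499 days → 29 June 2021.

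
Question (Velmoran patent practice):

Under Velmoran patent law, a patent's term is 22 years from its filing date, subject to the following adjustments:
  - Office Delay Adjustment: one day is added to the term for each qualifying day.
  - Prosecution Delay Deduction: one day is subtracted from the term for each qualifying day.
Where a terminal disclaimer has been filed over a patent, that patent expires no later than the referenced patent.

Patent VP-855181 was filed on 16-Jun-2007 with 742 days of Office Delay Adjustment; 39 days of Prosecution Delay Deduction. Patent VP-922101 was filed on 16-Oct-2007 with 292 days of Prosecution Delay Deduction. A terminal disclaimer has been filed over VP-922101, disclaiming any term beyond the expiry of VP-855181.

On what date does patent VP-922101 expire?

2028-12-28

Natural term of VP-922101:
  Base: filing + 22 years → 16 October 2029.
  Prosecution Delay Deduction: −292 days → 28 December 2028.
Expiry of referenced patent VP-855181:
  Base: filing + 22 years → 16 June 2029.
  Office Delay Adjustment: +742 days → 28 June 2031.
  Prosecution Delay Deduction: −39 days → 20 May 2031.
Terminal disclaimer: VP-922101 expires on the earlier of 28 December 2028 and 20 May 2031.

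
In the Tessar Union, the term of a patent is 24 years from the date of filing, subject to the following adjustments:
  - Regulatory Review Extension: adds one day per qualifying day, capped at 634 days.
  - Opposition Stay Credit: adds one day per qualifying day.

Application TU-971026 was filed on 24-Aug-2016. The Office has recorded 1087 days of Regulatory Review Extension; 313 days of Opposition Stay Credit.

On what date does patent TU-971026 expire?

2043-03-29

Base term: filing date + 24 years → 24 August 2040.
Regulatory Review Extension: 1087 days claimed exceeds the 634-day cap, so +634 days → 20 May 2042.
Opposition Stay Credit: +313 days → 29 March 2043.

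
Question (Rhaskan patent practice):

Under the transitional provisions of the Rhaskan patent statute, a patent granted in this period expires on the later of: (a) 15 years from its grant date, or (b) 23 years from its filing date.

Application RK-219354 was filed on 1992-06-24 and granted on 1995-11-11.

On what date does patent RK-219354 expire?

(a) grant + 15 years → 11 November 2010.
(b) filing + 23 years → 24 June 2015.
Later of the two: 24 June 2015.

2015-06-24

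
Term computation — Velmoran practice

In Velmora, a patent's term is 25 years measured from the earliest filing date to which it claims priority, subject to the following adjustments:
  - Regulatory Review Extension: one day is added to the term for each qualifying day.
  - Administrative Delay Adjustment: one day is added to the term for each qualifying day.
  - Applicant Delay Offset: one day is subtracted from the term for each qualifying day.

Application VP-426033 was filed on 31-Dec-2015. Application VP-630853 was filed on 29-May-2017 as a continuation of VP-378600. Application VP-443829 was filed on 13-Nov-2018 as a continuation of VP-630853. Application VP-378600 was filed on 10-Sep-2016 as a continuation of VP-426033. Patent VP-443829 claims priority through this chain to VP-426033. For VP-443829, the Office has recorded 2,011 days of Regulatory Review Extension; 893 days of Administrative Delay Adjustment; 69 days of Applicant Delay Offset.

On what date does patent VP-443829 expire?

Earliest priority filing: 31 December 2015.
Base term: 31 December 2015 + 25 years → 31 December 2040.
Regulatory Review Extension: +2011 days → 4 July 2046.
Administrative Delay Adjustment: +893 days → 13 December 2048.
Applicant Delay Offset: −69 days → 5 October 2048.

October 5, 2048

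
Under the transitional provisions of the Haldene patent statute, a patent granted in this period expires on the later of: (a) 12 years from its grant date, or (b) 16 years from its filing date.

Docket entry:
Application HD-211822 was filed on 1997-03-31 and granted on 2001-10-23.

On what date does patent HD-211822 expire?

(a) grant + 12 years → 23 October 2013.
(b) filing + 16 years → 31 March 2013.
Later of the two: 23 October 2013.

October 23, 2013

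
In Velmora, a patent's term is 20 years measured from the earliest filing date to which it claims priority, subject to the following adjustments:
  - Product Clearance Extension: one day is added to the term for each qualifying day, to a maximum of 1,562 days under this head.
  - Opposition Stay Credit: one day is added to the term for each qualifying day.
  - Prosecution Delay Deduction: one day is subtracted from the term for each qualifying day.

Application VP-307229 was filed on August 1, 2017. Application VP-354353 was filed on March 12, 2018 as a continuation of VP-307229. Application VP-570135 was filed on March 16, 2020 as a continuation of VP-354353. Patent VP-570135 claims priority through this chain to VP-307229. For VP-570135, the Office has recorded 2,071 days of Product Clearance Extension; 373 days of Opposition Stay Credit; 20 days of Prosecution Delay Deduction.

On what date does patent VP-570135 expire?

2042-10-29

Earliest priority filing: 1 August 2017.
Base term: 1 August 2017 + 20 years → 1 August 2037.
Product Clearance Extension: 2071 days claimed exceeds the 1562-day cap, so +1562 days → 10 November 2041.
Opposition Stay Credit: +373 days → 18 November 2042.
Prosecution Delay Deduction: −20 days → 29 October 2042.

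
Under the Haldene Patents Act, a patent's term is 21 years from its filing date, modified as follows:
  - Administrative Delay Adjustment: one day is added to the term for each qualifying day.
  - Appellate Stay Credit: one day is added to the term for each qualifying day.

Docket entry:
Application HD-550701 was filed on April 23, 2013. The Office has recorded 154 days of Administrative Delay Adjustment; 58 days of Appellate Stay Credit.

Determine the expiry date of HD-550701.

2034-11-21

Base term: filing date + 21 years → 23 April 2034.
Administrative Delay Adjustment: +154 days → 24 September 2034.
Appellate Stay Credit: +58 days → 21 November 2034.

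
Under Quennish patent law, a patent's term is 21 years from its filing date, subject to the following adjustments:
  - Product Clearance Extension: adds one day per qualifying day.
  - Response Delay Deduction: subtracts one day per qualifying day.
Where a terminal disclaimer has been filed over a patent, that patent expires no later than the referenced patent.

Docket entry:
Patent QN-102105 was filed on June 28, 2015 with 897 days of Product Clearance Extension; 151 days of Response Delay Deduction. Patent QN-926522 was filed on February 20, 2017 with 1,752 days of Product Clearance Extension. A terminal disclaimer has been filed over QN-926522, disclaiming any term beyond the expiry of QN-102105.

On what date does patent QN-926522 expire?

July 14, 2038

Natural term of QN-926522:
  Base: filing + 21 years → 20 February 2038.
  Product Clearance Extension: +1752 days → 8 December 2042.
Expiry of referenced patent QN-102105:
  Base: filing + 21 years → 28 June 2036.
  Product Clearance Extension: +897 days → 12 December 2038.
  Response Delay Deduction: −151 days → 14 July 2038.
Terminal disclaimer: QN-926522 expires on the earlier of 8 December 2042 and 14 July 2038.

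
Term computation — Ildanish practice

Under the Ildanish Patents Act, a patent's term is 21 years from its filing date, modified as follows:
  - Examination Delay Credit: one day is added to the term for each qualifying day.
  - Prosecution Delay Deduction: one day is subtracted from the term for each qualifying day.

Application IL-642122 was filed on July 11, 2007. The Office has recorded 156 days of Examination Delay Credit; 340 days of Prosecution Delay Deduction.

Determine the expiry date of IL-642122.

2028-01-09

Base term: filing date + 21 years → 11 July 2028.
Examination Delay Credit: +156 days → 14 December 2028.
Prosecution Delay Deduction: −340 days → 9 January 2028.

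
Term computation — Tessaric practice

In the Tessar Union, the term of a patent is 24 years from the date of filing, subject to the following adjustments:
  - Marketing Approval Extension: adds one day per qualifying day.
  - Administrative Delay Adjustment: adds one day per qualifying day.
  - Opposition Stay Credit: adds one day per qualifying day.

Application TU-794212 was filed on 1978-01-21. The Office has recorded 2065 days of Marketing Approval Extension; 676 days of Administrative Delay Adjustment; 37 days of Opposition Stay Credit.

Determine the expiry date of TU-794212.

Base term: filing date + 24 years → 21 January 2002.
Marketing Approval Extension: +2065 days → 17 September 2007.
Administrative Delay Adjustment: +676 days → 24 July 2009.
Opposition Stay Credit: +37 days → 30 August 2009.

August 30, 2009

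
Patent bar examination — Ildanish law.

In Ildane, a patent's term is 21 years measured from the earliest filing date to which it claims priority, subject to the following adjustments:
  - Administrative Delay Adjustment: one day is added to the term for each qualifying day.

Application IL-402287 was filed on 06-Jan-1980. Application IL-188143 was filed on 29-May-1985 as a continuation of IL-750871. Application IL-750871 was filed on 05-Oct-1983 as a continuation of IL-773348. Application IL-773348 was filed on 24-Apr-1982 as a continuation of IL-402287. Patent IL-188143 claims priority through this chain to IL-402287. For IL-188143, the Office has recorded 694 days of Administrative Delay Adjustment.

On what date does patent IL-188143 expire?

Earliest priority filing: 6 January 1980.
Base term: 6 January 1980 + 21 years → 6 January 2001.
Administrative Delay Adjustment: +694 days → 1 December 2002.

2002-12-01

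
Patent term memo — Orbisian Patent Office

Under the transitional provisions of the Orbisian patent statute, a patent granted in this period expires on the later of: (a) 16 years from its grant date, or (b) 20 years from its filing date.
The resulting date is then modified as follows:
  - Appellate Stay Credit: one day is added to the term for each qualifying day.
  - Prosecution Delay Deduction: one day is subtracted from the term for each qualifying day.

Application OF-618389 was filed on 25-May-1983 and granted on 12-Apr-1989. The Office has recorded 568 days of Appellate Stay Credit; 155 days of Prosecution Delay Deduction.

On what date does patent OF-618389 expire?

2006-05-30

(a) grant + 16 years → 12 April 2005.
(b) filing + 20 years → 25 May 2003.
Later of the two: 12 April 2005.
Appellate Stay Credit: +568 days → 1 November 2006.
Prosecution Delay Deduction: −155 days → 30 May 2006.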